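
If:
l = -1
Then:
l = -1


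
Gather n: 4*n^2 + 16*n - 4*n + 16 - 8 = 4*n^2 + 12*n + 8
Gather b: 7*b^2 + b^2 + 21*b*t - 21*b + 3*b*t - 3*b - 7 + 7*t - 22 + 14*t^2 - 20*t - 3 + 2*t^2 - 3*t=8*b^2 + b*(24*t - 24) + 16*t^2 - 16*t - 32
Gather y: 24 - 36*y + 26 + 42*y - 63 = 6*y - 13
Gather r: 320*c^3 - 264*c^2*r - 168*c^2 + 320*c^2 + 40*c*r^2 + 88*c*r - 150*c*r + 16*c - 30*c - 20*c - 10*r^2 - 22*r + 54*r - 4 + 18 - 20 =320*c^3 + 152*c^2 - 34*c + r^2*(40*c - 10) + r*(-264*c^2 - 62*c + 32) - 6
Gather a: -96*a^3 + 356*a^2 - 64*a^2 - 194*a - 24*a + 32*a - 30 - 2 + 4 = -96*a^3 + 292*a^2 - 186*a - 28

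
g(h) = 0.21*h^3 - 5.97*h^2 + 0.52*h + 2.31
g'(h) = 0.63*h^2 - 11.94*h + 0.52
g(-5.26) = -196.16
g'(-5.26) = 80.75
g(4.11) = -81.82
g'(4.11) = -37.91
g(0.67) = 0.04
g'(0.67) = -7.20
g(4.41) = -93.49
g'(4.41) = -39.88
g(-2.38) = -35.58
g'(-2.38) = 32.51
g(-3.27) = -70.57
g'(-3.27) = 46.30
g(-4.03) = -110.49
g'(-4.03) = 58.87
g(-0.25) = 1.80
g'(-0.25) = 3.54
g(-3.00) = -58.65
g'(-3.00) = 42.01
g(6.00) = -164.13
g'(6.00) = -48.44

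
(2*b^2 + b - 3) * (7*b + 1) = 14*b^3 + 9*b^2 - 20*b - 3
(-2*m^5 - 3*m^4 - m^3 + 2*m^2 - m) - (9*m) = -2*m^5 - 3*m^4 - m^3 + 2*m^2 - 10*m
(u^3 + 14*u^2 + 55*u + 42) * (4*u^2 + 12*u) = 4*u^5 + 68*u^4 + 388*u^3 + 828*u^2 + 504*u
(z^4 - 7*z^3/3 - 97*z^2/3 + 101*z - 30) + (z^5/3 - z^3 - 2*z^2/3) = z^5/3 + z^4 - 10*z^3/3 - 33*z^2 + 101*z - 30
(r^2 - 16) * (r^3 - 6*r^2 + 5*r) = r^5 - 6*r^4 - 11*r^3 + 96*r^2 - 80*r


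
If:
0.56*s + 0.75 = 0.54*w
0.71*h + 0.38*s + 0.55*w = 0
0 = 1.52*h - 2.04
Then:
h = 1.34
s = -1.81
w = -0.48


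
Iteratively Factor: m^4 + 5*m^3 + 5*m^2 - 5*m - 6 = (m + 1)*(m^3 + 4*m^2 + m - 6) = (m - 1)*(m + 1)*(m^2 + 5*m + 6) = (m - 1)*(m + 1)*(m + 2)*(m + 3)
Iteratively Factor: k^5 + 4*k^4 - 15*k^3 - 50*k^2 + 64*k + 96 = (k + 4)*(k^4 - 15*k^2 + 10*k + 24) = (k - 3)*(k + 4)*(k^3 + 3*k^2 - 6*k - 8) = (k - 3)*(k - 2)*(k + 4)*(k^2 + 5*k + 4) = (k - 3)*(k - 2)*(k + 1)*(k + 4)*(k + 4)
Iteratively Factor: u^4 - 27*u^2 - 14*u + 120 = (u - 2)*(u^3 + 2*u^2 - 23*u - 60) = (u - 2)*(u + 3)*(u^2 - u - 20) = (u - 5)*(u - 2)*(u + 3)*(u + 4)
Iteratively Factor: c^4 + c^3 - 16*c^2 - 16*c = (c)*(c^3 + c^2 - 16*c - 16) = c*(c - 4)*(c^2 + 5*c + 4) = c*(c - 4)*(c + 4)*(c + 1)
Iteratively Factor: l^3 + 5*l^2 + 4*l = (l + 1)*(l^2 + 4*l) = l*(l + 1)*(l + 4)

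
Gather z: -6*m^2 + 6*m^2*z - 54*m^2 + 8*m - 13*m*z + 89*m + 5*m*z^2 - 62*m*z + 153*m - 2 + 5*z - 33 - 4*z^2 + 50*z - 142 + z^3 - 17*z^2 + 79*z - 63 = -60*m^2 + 250*m + z^3 + z^2*(5*m - 21) + z*(6*m^2 - 75*m + 134) - 240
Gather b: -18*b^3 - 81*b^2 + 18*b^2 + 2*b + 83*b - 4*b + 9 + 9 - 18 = -18*b^3 - 63*b^2 + 81*b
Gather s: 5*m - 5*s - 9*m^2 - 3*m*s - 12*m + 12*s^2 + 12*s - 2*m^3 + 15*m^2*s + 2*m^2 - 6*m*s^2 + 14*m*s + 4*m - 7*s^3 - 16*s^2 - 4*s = -2*m^3 - 7*m^2 - 3*m - 7*s^3 + s^2*(-6*m - 4) + s*(15*m^2 + 11*m + 3)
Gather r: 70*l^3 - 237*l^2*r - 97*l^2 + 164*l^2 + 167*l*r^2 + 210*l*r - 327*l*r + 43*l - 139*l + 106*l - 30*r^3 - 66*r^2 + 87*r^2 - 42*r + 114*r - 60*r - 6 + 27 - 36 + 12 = 70*l^3 + 67*l^2 + 10*l - 30*r^3 + r^2*(167*l + 21) + r*(-237*l^2 - 117*l + 12) - 3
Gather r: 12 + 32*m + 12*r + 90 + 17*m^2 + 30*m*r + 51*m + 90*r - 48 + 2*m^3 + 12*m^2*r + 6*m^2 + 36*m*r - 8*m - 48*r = 2*m^3 + 23*m^2 + 75*m + r*(12*m^2 + 66*m + 54) + 54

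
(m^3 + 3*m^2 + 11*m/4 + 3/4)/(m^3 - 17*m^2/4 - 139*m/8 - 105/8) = 2*(2*m^2 + 3*m + 1)/(4*m^2 - 23*m - 35)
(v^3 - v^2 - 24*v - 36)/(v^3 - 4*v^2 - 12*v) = (v + 3)/v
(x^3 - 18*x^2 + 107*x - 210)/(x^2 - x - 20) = (x^2 - 13*x + 42)/(x + 4)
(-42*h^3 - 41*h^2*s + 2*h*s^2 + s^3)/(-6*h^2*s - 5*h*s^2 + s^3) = (7*h + s)/s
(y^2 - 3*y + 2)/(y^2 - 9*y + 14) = (y - 1)/(y - 7)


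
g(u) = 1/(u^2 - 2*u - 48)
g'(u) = (2 - 2*u)/(u^2 - 2*u - 48)^2 = 2*(1 - u)/(-u^2 + 2*u + 48)^2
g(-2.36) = -0.03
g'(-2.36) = 0.00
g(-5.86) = -0.52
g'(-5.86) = 3.64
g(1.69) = -0.02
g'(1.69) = -0.00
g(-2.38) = -0.03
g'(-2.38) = 0.00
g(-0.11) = -0.02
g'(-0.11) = 0.00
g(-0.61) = -0.02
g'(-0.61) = 0.00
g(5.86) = -0.04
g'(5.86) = -0.02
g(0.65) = -0.02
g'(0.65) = 0.00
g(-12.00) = 0.01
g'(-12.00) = 0.00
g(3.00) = -0.02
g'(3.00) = 0.00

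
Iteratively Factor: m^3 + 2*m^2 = (m)*(m^2 + 2*m) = m*(m + 2)*(m)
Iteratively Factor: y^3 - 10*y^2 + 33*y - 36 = (y - 3)*(y^2 - 7*y + 12) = (y - 3)^2*(y - 4)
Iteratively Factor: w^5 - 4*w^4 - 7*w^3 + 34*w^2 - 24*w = (w - 1)*(w^4 - 3*w^3 - 10*w^2 + 24*w) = (w - 4)*(w - 1)*(w^3 + w^2 - 6*w) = (w - 4)*(w - 1)*(w + 3)*(w^2 - 2*w) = w*(w - 4)*(w - 1)*(w + 3)*(w - 2)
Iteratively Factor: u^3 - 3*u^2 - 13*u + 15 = (u - 1)*(u^2 - 2*u - 15) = (u - 1)*(u + 3)*(u - 5)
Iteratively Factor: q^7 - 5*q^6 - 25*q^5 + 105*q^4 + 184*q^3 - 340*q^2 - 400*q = (q + 4)*(q^6 - 9*q^5 + 11*q^4 + 61*q^3 - 60*q^2 - 100*q) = q*(q + 4)*(q^5 - 9*q^4 + 11*q^3 + 61*q^2 - 60*q - 100) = q*(q - 5)*(q + 4)*(q^4 - 4*q^3 - 9*q^2 + 16*q + 20) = q*(q - 5)*(q + 1)*(q + 4)*(q^3 - 5*q^2 - 4*q + 20) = q*(q - 5)^2*(q + 1)*(q + 4)*(q^2 - 4) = q*(q - 5)^2*(q + 1)*(q + 2)*(q + 4)*(q - 2)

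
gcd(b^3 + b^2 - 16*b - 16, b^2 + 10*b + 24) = b + 4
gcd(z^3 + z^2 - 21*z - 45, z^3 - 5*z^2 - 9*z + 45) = z^2 - 2*z - 15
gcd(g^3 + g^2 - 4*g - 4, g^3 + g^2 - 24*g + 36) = g - 2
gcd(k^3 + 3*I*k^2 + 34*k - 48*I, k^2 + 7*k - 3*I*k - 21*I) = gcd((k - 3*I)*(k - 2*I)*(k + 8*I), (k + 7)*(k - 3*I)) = k - 3*I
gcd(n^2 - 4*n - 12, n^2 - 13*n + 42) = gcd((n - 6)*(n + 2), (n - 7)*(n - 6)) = n - 6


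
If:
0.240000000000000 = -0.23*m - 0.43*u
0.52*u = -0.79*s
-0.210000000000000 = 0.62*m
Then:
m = -0.34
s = 0.25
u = -0.38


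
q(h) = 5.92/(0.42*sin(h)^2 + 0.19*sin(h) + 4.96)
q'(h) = 5.92*(-0.84*sin(h)*cos(h) - 0.19*cos(h))/(0.42*sin(h)^2 + 0.19*sin(h) + 4.96)^2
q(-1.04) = 1.16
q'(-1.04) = 0.06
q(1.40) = 1.07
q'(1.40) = -0.03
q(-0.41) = 1.20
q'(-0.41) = 0.03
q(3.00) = 1.19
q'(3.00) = 0.07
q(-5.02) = 1.07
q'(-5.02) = -0.06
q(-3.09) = 1.20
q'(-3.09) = 0.04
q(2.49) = 1.13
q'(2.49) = 0.12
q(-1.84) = 1.15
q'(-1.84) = -0.04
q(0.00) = 1.19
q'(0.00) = -0.05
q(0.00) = 1.19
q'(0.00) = -0.05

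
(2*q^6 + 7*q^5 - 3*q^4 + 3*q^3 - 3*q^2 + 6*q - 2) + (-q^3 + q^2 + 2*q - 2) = 2*q^6 + 7*q^5 - 3*q^4 + 2*q^3 - 2*q^2 + 8*q - 4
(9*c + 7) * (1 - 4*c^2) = -36*c^3 - 28*c^2 + 9*c + 7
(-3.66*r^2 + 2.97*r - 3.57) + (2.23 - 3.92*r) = -3.66*r^2 - 0.95*r - 1.34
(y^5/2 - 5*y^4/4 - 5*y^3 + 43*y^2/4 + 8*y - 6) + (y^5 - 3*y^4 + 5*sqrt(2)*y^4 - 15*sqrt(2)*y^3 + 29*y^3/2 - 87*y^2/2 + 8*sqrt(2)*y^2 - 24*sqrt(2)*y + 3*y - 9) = 3*y^5/2 - 17*y^4/4 + 5*sqrt(2)*y^4 - 15*sqrt(2)*y^3 + 19*y^3/2 - 131*y^2/4 + 8*sqrt(2)*y^2 - 24*sqrt(2)*y + 11*y - 15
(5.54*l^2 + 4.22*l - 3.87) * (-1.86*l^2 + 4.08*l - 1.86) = -10.3044*l^4 + 14.754*l^3 + 14.1114*l^2 - 23.6388*l + 7.1982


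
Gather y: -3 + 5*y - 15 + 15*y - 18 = 20*y - 36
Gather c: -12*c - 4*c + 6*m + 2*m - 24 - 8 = -16*c + 8*m - 32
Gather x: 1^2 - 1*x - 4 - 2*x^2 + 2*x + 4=-2*x^2 + x + 1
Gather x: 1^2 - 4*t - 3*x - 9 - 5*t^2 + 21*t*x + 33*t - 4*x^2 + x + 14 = -5*t^2 + 29*t - 4*x^2 + x*(21*t - 2) + 6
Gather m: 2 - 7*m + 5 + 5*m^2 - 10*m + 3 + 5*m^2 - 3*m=10*m^2 - 20*m + 10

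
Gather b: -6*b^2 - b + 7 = -6*b^2 - b + 7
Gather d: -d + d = 0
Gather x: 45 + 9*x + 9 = 9*x + 54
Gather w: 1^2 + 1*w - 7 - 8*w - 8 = -7*w - 14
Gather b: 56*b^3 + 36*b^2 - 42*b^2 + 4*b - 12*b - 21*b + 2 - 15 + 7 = 56*b^3 - 6*b^2 - 29*b - 6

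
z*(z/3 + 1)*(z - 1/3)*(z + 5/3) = z^4/3 + 13*z^3/9 + 31*z^2/27 - 5*z/9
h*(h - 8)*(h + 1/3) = h^3 - 23*h^2/3 - 8*h/3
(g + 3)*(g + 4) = g^2 + 7*g + 12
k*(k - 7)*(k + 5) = k^3 - 2*k^2 - 35*k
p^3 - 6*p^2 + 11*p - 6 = (p - 3)*(p - 2)*(p - 1)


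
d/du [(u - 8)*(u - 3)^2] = (u - 3)*(3*u - 19)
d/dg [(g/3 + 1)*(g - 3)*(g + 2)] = g^2 + 4*g/3 - 3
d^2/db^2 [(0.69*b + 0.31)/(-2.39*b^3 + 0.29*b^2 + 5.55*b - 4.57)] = (-23.648094*b^5 - 18.379578*b^4 - 14.983292*b^3 + 114.952188*b^2 + 11.835066*b - 54.920866)/(13.651919*b^9 - 4.969527*b^8 - 94.503468*b^7 + 101.368732*b^6 + 200.448858*b^5 - 389.357754*b^4 + 22.923348*b^3 + 404.132412*b^2 - 347.733585*b + 95.443993)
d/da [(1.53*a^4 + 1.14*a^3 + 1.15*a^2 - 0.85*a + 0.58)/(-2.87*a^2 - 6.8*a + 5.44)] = (-8.7822*a^5 - 34.4838*a^4 + 17.7888*a^3 + 8.3453*a^2 + 15.8412*a - 0.680000000000001)/(8.2369*a^4 + 39.032*a^3 + 15.0144*a^2 - 73.984*a + 29.5936)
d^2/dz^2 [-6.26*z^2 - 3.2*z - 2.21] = -12.5200000000000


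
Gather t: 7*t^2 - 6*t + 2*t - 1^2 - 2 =7*t^2 - 4*t - 3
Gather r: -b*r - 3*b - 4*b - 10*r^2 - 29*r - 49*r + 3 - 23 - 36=-7*b - 10*r^2 + r*(-b - 78) - 56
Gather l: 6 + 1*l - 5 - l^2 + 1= -l^2 + l + 2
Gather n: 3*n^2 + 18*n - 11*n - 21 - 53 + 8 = 3*n^2 + 7*n - 66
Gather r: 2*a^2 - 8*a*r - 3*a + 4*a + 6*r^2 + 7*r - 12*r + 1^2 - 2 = 2*a^2 + a + 6*r^2 + r*(-8*a - 5) - 1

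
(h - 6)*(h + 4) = h^2 - 2*h - 24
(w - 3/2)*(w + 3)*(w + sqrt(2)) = w^3 + sqrt(2)*w^2 + 3*w^2/2 - 9*w/2 + 3*sqrt(2)*w/2 - 9*sqrt(2)/2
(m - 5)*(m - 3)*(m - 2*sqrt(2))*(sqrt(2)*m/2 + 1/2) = sqrt(2)*m^4/2 - 4*sqrt(2)*m^3 - 3*m^3/2 + 13*sqrt(2)*m^2/2 + 12*m^2 - 45*m/2 + 8*sqrt(2)*m - 15*sqrt(2)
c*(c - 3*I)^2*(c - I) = c^4 - 7*I*c^3 - 15*c^2 + 9*I*c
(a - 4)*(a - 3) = a^2 - 7*a + 12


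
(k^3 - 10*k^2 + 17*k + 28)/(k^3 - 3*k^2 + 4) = (k^2 - 11*k + 28)/(k^2 - 4*k + 4)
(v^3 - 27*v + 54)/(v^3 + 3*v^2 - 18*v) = (v - 3)/v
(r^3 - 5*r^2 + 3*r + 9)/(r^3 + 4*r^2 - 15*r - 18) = (r - 3)/(r + 6)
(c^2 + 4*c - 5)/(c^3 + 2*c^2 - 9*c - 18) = (c^2 + 4*c - 5)/(c^3 + 2*c^2 - 9*c - 18)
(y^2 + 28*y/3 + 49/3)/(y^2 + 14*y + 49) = (y + 7/3)/(y + 7)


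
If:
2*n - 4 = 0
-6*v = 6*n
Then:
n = 2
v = -2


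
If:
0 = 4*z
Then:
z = 0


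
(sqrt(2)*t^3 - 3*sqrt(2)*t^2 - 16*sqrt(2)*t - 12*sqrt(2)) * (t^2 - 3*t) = sqrt(2)*t^5 - 6*sqrt(2)*t^4 - 7*sqrt(2)*t^3 + 36*sqrt(2)*t^2 + 36*sqrt(2)*t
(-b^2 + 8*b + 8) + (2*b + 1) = -b^2 + 10*b + 9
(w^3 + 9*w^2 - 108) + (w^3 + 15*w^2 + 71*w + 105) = 2*w^3 + 24*w^2 + 71*w - 3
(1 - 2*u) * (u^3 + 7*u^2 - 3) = -2*u^4 - 13*u^3 + 7*u^2 + 6*u - 3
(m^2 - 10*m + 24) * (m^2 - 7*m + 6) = m^4 - 17*m^3 + 100*m^2 - 228*m + 144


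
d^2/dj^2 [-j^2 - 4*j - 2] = -2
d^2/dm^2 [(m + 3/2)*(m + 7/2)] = 2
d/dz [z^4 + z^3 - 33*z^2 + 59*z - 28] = 4*z^3 + 3*z^2 - 66*z + 59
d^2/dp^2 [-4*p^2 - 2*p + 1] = -8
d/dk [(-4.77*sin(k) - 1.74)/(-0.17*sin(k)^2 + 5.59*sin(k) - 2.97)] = (-0.8109*sin(k)^2 - 0.5916*sin(k) + 23.8935)*cos(k)/(0.0289*sin(k)^4 - 1.9006*sin(k)^3 + 32.2579*sin(k)^2 - 33.2046*sin(k) + 8.8209)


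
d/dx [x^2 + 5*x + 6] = 2*x + 5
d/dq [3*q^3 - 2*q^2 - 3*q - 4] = 9*q^2 - 4*q - 3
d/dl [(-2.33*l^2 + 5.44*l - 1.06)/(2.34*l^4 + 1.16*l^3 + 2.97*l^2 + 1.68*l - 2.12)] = (10.9044*l^5 - 35.486*l^4 - 2.6992*l^3 - 16.3824*l^2 + 16.1756*l - 9.752)/(5.4756*l^8 + 5.4288*l^7 + 15.2452*l^6 + 14.7528*l^5 + 2.7969*l^4 + 5.0608*l^3 - 9.7704*l^2 - 7.1232*l + 4.4944)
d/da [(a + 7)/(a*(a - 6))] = (-a^2 - 14*a + 42)/(a^2*(a^2 - 12*a + 36))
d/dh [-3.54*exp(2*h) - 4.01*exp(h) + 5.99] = (-7.08*exp(h) - 4.01)*exp(h)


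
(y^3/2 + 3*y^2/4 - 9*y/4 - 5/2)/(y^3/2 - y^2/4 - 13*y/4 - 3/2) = (-2*y^3 - 3*y^2 + 9*y + 10)/(-2*y^3 + y^2 + 13*y + 6)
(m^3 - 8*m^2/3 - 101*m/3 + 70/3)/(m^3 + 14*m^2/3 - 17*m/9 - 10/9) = 3*(m - 7)/(3*m + 1)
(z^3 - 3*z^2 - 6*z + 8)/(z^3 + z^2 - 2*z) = (z - 4)/z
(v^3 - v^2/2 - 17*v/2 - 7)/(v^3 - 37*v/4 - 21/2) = 2*(v + 1)/(2*v + 3)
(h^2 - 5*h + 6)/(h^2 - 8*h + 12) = (h - 3)/(h - 6)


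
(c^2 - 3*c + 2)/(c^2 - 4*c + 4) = (c - 1)/(c - 2)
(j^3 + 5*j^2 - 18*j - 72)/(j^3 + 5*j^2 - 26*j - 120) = (j^2 - j - 12)/(j^2 - j - 20)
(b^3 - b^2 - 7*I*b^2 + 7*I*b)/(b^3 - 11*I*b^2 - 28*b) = (b - 1)/(b - 4*I)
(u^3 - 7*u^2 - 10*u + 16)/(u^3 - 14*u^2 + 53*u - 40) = (u + 2)/(u - 5)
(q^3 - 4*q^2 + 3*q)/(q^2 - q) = q - 3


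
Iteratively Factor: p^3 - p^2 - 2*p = (p - 2)*(p^2 + p) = p*(p - 2)*(p + 1)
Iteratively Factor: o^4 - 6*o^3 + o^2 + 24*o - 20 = (o - 5)*(o^3 - o^2 - 4*o + 4) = (o - 5)*(o - 2)*(o^2 + o - 2) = (o - 5)*(o - 2)*(o + 2)*(o - 1)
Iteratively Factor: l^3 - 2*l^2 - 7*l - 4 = (l - 4)*(l^2 + 2*l + 1) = (l - 4)*(l + 1)*(l + 1)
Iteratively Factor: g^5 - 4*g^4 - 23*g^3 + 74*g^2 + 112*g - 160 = (g + 4)*(g^4 - 8*g^3 + 9*g^2 + 38*g - 40) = (g + 2)*(g + 4)*(g^3 - 10*g^2 + 29*g - 20) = (g - 1)*(g + 2)*(g + 4)*(g^2 - 9*g + 20) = (g - 4)*(g - 1)*(g + 2)*(g + 4)*(g - 5)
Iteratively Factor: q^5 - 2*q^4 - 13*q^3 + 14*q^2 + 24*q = (q + 1)*(q^4 - 3*q^3 - 10*q^2 + 24*q) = q*(q + 1)*(q^3 - 3*q^2 - 10*q + 24) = q*(q - 2)*(q + 1)*(q^2 - q - 12) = q*(q - 4)*(q - 2)*(q + 1)*(q + 3)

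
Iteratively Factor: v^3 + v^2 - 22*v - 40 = (v + 4)*(v^2 - 3*v - 10) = (v + 2)*(v + 4)*(v - 5)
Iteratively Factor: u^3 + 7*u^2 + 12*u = (u + 3)*(u^2 + 4*u) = u*(u + 3)*(u + 4)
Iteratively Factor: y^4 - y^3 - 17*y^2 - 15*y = (y + 1)*(y^3 - 2*y^2 - 15*y) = y*(y + 1)*(y^2 - 2*y - 15) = y*(y - 5)*(y + 1)*(y + 3)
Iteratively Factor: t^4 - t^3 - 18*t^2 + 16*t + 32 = (t - 2)*(t^3 + t^2 - 16*t - 16) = (t - 2)*(t + 4)*(t^2 - 3*t - 4) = (t - 2)*(t + 1)*(t + 4)*(t - 4)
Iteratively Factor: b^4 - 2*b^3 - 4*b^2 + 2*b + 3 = (b - 1)*(b^3 - b^2 - 5*b - 3) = (b - 1)*(b + 1)*(b^2 - 2*b - 3) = (b - 1)*(b + 1)^2*(b - 3)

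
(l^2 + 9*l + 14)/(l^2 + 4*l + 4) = (l + 7)/(l + 2)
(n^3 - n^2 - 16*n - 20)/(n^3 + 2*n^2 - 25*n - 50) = (n + 2)/(n + 5)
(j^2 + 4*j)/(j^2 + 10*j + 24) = j/(j + 6)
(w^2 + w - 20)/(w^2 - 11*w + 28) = (w + 5)/(w - 7)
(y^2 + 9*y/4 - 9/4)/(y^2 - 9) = (y - 3/4)/(y - 3)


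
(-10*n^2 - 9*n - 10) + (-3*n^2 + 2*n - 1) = -13*n^2 - 7*n - 11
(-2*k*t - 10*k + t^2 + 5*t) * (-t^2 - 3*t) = 2*k*t^3 + 16*k*t^2 + 30*k*t - t^4 - 8*t^3 - 15*t^2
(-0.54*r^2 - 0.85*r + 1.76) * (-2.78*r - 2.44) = 1.5012*r^3 + 3.6806*r^2 - 2.8188*r - 4.2944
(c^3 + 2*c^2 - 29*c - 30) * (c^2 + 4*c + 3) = c^5 + 6*c^4 - 18*c^3 - 140*c^2 - 207*c - 90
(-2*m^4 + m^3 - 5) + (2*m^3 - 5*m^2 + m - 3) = -2*m^4 + 3*m^3 - 5*m^2 + m - 8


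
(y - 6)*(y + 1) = y^2 - 5*y - 6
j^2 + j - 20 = (j - 4)*(j + 5)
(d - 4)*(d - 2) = d^2 - 6*d + 8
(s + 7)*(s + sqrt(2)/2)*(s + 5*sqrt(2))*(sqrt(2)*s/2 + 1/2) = sqrt(2)*s^4/2 + 7*sqrt(2)*s^3/2 + 6*s^3 + 21*sqrt(2)*s^2/4 + 42*s^2 + 5*s/2 + 147*sqrt(2)*s/4 + 35/2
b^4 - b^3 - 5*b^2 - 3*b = b*(b - 3)*(b + 1)^2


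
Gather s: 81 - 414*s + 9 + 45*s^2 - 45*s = 45*s^2 - 459*s + 90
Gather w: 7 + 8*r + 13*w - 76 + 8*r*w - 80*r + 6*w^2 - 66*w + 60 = -72*r + 6*w^2 + w*(8*r - 53) - 9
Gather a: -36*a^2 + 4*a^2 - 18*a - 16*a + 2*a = -32*a^2 - 32*a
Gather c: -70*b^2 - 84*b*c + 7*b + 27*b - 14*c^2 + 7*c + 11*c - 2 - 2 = -70*b^2 + 34*b - 14*c^2 + c*(18 - 84*b) - 4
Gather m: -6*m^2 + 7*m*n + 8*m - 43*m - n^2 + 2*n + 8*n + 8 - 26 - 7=-6*m^2 + m*(7*n - 35) - n^2 + 10*n - 25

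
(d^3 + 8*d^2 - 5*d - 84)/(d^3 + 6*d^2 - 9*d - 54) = (d^2 + 11*d + 28)/(d^2 + 9*d + 18)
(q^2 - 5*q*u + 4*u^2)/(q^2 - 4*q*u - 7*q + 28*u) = (q - u)/(q - 7)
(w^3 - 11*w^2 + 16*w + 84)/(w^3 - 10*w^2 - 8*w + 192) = (w^2 - 5*w - 14)/(w^2 - 4*w - 32)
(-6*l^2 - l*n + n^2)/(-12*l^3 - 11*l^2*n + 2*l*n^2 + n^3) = (2*l + n)/(4*l^2 + 5*l*n + n^2)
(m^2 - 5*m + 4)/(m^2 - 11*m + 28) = (m - 1)/(m - 7)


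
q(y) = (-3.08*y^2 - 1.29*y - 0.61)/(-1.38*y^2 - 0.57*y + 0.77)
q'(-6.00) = 0.02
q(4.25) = 2.32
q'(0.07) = -3.42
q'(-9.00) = 0.00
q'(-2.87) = 0.21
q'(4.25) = -0.04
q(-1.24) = 5.81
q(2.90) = 2.42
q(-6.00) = 2.28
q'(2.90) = -0.13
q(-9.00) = 2.25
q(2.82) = 2.43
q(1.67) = 2.82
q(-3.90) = 2.36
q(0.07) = -0.99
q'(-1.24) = 15.84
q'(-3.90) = 0.07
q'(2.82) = -0.14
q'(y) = (-6.16*y - 1.29)/(-1.38*y^2 - 0.57*y + 0.77) + (2.76*y + 0.57)*(-3.08*y^2 - 1.29*y - 0.61)/(-1.38*y^2 - 0.57*y + 0.77)^2 = (-0.0246000000000004*y^2 - 6.4268*y - 1.341)/(1.9044*y^4 + 1.5732*y^3 - 1.8003*y^2 - 0.8778*y + 0.5929)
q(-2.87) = 2.49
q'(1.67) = -0.75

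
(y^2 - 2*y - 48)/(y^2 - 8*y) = (y + 6)/y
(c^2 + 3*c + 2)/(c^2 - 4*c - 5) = (c + 2)/(c - 5)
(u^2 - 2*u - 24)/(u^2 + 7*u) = (u^2 - 2*u - 24)/(u*(u + 7))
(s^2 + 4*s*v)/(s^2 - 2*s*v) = (s + 4*v)/(s - 2*v)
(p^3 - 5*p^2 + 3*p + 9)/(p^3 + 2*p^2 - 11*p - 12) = (p - 3)/(p + 4)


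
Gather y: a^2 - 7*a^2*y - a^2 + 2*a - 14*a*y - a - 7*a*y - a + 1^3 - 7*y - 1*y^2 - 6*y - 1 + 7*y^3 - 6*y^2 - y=7*y^3 - 7*y^2 + y*(-7*a^2 - 21*a - 14)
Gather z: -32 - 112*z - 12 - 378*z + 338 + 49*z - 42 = 252 - 441*z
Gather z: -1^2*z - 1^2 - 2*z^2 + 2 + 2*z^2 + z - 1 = 0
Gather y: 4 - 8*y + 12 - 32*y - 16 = -40*y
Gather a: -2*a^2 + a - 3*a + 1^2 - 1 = -2*a^2 - 2*a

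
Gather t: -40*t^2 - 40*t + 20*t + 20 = -40*t^2 - 20*t + 20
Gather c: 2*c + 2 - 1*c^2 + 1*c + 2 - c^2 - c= -2*c^2 + 2*c + 4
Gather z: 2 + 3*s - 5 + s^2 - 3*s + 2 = s^2 - 1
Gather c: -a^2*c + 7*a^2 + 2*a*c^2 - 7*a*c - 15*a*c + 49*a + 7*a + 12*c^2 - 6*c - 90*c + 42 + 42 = 7*a^2 + 56*a + c^2*(2*a + 12) + c*(-a^2 - 22*a - 96) + 84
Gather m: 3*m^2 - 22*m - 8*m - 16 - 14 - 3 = 3*m^2 - 30*m - 33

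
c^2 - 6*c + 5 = (c - 5)*(c - 1)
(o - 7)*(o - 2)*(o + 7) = o^3 - 2*o^2 - 49*o + 98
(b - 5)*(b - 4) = b^2 - 9*b + 20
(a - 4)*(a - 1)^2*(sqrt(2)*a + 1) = sqrt(2)*a^4 - 6*sqrt(2)*a^3 + a^3 - 6*a^2 + 9*sqrt(2)*a^2 - 4*sqrt(2)*a + 9*a - 4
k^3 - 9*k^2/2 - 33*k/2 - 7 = (k - 7)*(k + 1/2)*(k + 2)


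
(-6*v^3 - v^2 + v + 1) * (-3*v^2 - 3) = 18*v^5 + 3*v^4 + 15*v^3 - 3*v - 3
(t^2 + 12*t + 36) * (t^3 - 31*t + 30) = t^5 + 12*t^4 + 5*t^3 - 342*t^2 - 756*t + 1080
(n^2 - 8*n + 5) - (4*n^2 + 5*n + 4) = -3*n^2 - 13*n + 1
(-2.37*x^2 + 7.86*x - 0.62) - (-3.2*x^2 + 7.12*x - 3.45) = 0.83*x^2 + 0.74*x + 2.83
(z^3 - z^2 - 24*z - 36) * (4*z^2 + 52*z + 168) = 4*z^5 + 48*z^4 + 20*z^3 - 1560*z^2 - 5904*z - 6048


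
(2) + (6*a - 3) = 6*a - 1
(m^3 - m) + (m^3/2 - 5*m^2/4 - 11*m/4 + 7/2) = 3*m^3/2 - 5*m^2/4 - 15*m/4 + 7/2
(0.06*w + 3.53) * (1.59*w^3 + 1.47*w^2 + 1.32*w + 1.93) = 0.0954*w^4 + 5.7009*w^3 + 5.2683*w^2 + 4.7754*w + 6.8129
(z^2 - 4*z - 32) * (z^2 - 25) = z^4 - 4*z^3 - 57*z^2 + 100*z + 800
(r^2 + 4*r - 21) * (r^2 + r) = r^4 + 5*r^3 - 17*r^2 - 21*r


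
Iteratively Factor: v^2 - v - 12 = (v - 4)*(v + 3)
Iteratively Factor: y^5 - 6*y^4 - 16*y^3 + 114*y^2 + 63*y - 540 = (y + 3)*(y^4 - 9*y^3 + 11*y^2 + 81*y - 180) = (y - 3)*(y + 3)*(y^3 - 6*y^2 - 7*y + 60) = (y - 4)*(y - 3)*(y + 3)*(y^2 - 2*y - 15) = (y - 4)*(y - 3)*(y + 3)^2*(y - 5)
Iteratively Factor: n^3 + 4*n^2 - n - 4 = (n + 4)*(n^2 - 1) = (n + 1)*(n + 4)*(n - 1)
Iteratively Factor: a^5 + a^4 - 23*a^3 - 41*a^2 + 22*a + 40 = (a + 1)*(a^4 - 23*a^2 - 18*a + 40) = (a - 5)*(a + 1)*(a^3 + 5*a^2 + 2*a - 8) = (a - 5)*(a + 1)*(a + 4)*(a^2 + a - 2) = (a - 5)*(a + 1)*(a + 2)*(a + 4)*(a - 1)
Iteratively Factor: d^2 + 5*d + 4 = (d + 1)*(d + 4)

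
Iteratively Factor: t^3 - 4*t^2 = (t)*(t^2 - 4*t) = t*(t - 4)*(t)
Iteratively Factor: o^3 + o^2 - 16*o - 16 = (o + 1)*(o^2 - 16) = (o - 4)*(o + 1)*(o + 4)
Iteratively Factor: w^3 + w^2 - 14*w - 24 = (w + 3)*(w^2 - 2*w - 8) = (w + 2)*(w + 3)*(w - 4)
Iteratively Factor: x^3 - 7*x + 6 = (x + 3)*(x^2 - 3*x + 2) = (x - 2)*(x + 3)*(x - 1)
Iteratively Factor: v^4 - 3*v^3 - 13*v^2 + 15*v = (v - 5)*(v^3 + 2*v^2 - 3*v) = (v - 5)*(v - 1)*(v^2 + 3*v) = v*(v - 5)*(v - 1)*(v + 3)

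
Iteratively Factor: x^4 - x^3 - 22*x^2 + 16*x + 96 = (x - 3)*(x^3 + 2*x^2 - 16*x - 32) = (x - 4)*(x - 3)*(x^2 + 6*x + 8) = (x - 4)*(x - 3)*(x + 2)*(x + 4)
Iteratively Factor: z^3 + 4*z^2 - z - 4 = (z + 1)*(z^2 + 3*z - 4) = (z - 1)*(z + 1)*(z + 4)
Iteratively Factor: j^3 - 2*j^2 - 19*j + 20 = (j - 1)*(j^2 - j - 20) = (j - 5)*(j - 1)*(j + 4)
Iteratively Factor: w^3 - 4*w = (w + 2)*(w^2 - 2*w) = (w - 2)*(w + 2)*(w)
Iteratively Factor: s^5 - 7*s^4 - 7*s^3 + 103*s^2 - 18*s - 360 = (s - 4)*(s^4 - 3*s^3 - 19*s^2 + 27*s + 90) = (s - 4)*(s + 3)*(s^3 - 6*s^2 - s + 30) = (s - 5)*(s - 4)*(s + 3)*(s^2 - s - 6) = (s - 5)*(s - 4)*(s - 3)*(s + 3)*(s + 2)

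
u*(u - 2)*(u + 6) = u^3 + 4*u^2 - 12*u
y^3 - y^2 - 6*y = y*(y - 3)*(y + 2)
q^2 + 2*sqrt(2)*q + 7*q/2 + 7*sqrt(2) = (q + 7/2)*(q + 2*sqrt(2))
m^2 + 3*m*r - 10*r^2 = (m - 2*r)*(m + 5*r)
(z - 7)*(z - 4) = z^2 - 11*z + 28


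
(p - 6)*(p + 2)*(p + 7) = p^3 + 3*p^2 - 40*p - 84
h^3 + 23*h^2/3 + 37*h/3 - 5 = (h - 1/3)*(h + 3)*(h + 5)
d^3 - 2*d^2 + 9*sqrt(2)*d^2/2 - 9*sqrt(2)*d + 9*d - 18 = (d - 2)*(d + 3*sqrt(2)/2)*(d + 3*sqrt(2))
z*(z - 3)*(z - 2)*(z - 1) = z^4 - 6*z^3 + 11*z^2 - 6*z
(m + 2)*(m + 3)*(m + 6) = m^3 + 11*m^2 + 36*m + 36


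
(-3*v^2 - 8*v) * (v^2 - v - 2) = -3*v^4 - 5*v^3 + 14*v^2 + 16*v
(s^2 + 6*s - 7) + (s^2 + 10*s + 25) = 2*s^2 + 16*s + 18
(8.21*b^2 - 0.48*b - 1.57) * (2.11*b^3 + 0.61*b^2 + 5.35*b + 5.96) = 17.3231*b^5 + 3.9953*b^4 + 40.318*b^3 + 45.4059*b^2 - 11.2603*b - 9.3572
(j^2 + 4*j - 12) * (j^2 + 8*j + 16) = j^4 + 12*j^3 + 36*j^2 - 32*j - 192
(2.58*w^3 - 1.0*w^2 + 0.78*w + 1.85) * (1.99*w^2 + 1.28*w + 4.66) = 5.1342*w^5 + 1.3124*w^4 + 12.295*w^3 + 0.0199000000000003*w^2 + 6.0028*w + 8.621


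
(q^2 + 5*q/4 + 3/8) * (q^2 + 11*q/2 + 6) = q^4 + 27*q^3/4 + 53*q^2/4 + 153*q/16 + 9/4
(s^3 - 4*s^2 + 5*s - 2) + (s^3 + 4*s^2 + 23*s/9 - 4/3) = 2*s^3 + 68*s/9 - 10/3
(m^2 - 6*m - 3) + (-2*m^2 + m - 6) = -m^2 - 5*m - 9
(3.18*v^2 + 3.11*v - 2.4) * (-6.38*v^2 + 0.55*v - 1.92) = -20.2884*v^4 - 18.0928*v^3 + 10.9169*v^2 - 7.2912*v + 4.608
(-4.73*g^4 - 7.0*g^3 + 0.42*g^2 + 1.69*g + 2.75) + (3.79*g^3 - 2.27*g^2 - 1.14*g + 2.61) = -4.73*g^4 - 3.21*g^3 - 1.85*g^2 + 0.55*g + 5.36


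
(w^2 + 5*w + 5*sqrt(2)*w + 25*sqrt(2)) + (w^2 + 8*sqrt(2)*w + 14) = 2*w^2 + 5*w + 13*sqrt(2)*w + 14 + 25*sqrt(2)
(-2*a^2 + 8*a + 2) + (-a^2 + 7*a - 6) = -3*a^2 + 15*a - 4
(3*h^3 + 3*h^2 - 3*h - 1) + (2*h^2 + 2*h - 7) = 3*h^3 + 5*h^2 - h - 8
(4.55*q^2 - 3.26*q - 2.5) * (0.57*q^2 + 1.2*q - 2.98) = 2.5935*q^4 + 3.6018*q^3 - 18.896*q^2 + 6.7148*q + 7.45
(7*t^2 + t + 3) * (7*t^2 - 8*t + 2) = 49*t^4 - 49*t^3 + 27*t^2 - 22*t + 6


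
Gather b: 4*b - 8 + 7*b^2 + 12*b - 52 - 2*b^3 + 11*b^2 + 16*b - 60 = -2*b^3 + 18*b^2 + 32*b - 120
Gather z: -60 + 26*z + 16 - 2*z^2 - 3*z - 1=-2*z^2 + 23*z - 45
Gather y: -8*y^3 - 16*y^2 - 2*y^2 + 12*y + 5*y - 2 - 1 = -8*y^3 - 18*y^2 + 17*y - 3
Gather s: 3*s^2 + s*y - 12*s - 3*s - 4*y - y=3*s^2 + s*(y - 15) - 5*y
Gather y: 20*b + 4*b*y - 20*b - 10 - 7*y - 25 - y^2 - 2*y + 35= -y^2 + y*(4*b - 9)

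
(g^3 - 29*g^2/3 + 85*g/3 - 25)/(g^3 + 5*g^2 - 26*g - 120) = (g^2 - 14*g/3 + 5)/(g^2 + 10*g + 24)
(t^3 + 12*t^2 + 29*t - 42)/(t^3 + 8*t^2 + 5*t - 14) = (t + 6)/(t + 2)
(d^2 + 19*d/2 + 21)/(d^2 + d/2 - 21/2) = (d + 6)/(d - 3)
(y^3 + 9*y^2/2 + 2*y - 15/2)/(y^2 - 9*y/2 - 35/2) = (y^2 + 2*y - 3)/(y - 7)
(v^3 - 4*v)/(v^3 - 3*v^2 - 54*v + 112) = v*(v + 2)/(v^2 - v - 56)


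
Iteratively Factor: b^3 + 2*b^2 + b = (b + 1)*(b^2 + b) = (b + 1)^2*(b)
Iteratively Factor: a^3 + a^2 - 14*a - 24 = (a - 4)*(a^2 + 5*a + 6) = (a - 4)*(a + 2)*(a + 3)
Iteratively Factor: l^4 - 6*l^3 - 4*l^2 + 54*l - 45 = (l - 1)*(l^3 - 5*l^2 - 9*l + 45) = (l - 1)*(l + 3)*(l^2 - 8*l + 15) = (l - 5)*(l - 1)*(l + 3)*(l - 3)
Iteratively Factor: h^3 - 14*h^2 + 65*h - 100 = (h - 5)*(h^2 - 9*h + 20) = (h - 5)^2*(h - 4)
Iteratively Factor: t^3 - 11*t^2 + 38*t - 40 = (t - 4)*(t^2 - 7*t + 10) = (t - 5)*(t - 4)*(t - 2)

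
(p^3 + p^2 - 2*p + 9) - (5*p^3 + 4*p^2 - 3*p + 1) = -4*p^3 - 3*p^2 + p + 8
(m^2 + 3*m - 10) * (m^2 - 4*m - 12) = m^4 - m^3 - 34*m^2 + 4*m + 120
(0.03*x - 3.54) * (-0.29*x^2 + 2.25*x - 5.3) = -0.0087*x^3 + 1.0941*x^2 - 8.124*x + 18.762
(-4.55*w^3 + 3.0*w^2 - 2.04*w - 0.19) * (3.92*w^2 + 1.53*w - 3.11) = -17.836*w^5 + 4.7985*w^4 + 10.7437*w^3 - 13.196*w^2 + 6.0537*w + 0.5909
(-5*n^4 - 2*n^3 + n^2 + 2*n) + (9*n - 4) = -5*n^4 - 2*n^3 + n^2 + 11*n - 4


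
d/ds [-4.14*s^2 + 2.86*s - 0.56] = 2.86 - 8.28*s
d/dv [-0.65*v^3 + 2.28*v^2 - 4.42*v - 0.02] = -1.95*v^2 + 4.56*v - 4.42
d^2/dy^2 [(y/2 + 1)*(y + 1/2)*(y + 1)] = 3*y + 7/2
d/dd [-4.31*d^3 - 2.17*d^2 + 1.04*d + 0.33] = -12.93*d^2 - 4.34*d + 1.04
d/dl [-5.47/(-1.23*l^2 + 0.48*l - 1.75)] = (2.6256 - 13.4562*l)/(1.23*l^2 - 0.48*l + 1.75)^2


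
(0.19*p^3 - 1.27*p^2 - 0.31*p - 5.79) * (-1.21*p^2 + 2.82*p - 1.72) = -0.2299*p^5 + 2.0725*p^4 - 3.5331*p^3 + 8.3161*p^2 - 15.7946*p + 9.9588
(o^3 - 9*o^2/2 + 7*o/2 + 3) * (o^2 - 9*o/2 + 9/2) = o^5 - 9*o^4 + 113*o^3/4 - 33*o^2 + 9*o/4 + 27/2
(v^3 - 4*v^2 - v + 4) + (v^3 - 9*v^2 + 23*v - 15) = 2*v^3 - 13*v^2 + 22*v - 11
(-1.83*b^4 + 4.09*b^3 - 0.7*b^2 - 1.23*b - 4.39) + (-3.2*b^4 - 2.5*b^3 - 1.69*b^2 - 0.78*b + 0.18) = -5.03*b^4 + 1.59*b^3 - 2.39*b^2 - 2.01*b - 4.21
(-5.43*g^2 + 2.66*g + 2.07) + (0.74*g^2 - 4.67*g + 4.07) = -4.69*g^2 - 2.01*g + 6.14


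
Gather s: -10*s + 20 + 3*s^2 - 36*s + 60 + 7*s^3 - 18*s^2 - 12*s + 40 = 7*s^3 - 15*s^2 - 58*s + 120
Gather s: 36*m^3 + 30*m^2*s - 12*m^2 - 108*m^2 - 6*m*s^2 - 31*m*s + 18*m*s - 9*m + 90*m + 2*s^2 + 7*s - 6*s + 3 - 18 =36*m^3 - 120*m^2 + 81*m + s^2*(2 - 6*m) + s*(30*m^2 - 13*m + 1) - 15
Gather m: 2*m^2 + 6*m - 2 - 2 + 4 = 2*m^2 + 6*m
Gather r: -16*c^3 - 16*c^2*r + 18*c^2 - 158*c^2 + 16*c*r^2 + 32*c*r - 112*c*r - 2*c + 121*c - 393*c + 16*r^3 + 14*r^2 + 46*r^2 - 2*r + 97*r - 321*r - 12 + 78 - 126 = -16*c^3 - 140*c^2 - 274*c + 16*r^3 + r^2*(16*c + 60) + r*(-16*c^2 - 80*c - 226) - 60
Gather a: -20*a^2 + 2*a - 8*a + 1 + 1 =-20*a^2 - 6*a + 2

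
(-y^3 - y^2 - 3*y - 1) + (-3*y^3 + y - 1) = -4*y^3 - y^2 - 2*y - 2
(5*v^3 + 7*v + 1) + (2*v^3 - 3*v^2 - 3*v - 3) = 7*v^3 - 3*v^2 + 4*v - 2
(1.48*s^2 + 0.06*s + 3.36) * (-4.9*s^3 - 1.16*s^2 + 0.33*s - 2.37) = -7.252*s^5 - 2.0108*s^4 - 16.0452*s^3 - 7.3854*s^2 + 0.9666*s - 7.9632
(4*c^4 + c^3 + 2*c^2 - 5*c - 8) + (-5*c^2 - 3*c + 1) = 4*c^4 + c^3 - 3*c^2 - 8*c - 7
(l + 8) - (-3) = l + 11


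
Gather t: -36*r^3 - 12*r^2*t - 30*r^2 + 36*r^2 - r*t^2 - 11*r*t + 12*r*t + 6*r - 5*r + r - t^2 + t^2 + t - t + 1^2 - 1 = -36*r^3 + 6*r^2 - r*t^2 + 2*r + t*(-12*r^2 + r)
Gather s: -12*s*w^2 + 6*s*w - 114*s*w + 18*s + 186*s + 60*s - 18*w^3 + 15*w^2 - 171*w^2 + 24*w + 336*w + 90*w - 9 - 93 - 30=s*(-12*w^2 - 108*w + 264) - 18*w^3 - 156*w^2 + 450*w - 132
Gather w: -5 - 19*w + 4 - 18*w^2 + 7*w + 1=-18*w^2 - 12*w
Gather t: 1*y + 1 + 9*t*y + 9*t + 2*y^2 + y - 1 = t*(9*y + 9) + 2*y^2 + 2*y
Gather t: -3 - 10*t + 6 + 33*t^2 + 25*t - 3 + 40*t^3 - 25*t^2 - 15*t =40*t^3 + 8*t^2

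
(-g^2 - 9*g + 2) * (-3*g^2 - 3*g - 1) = 3*g^4 + 30*g^3 + 22*g^2 + 3*g - 2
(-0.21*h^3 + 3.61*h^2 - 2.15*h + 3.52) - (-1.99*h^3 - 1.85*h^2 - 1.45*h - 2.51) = 1.78*h^3 + 5.46*h^2 - 0.7*h + 6.03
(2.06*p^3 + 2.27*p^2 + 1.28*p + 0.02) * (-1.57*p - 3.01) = -3.2342*p^4 - 9.7645*p^3 - 8.8423*p^2 - 3.8842*p - 0.0602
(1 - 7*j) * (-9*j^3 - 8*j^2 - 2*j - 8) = 63*j^4 + 47*j^3 + 6*j^2 + 54*j - 8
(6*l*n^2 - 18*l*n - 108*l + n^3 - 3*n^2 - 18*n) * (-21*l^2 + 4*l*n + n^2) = -126*l^3*n^2 + 378*l^3*n + 2268*l^3 + 3*l^2*n^3 - 9*l^2*n^2 - 54*l^2*n + 10*l*n^4 - 30*l*n^3 - 180*l*n^2 + n^5 - 3*n^4 - 18*n^3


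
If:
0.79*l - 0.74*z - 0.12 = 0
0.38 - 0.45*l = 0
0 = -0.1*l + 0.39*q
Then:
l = 0.84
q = 0.22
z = 0.74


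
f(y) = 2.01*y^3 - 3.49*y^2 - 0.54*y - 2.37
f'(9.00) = 425.07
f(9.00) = 1175.37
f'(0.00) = -0.54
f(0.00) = -2.37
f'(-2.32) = 48.11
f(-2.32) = -45.00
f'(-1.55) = 24.77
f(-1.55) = -17.40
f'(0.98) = -1.59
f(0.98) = -4.36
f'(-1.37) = 20.34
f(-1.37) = -13.35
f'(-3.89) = 117.86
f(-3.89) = -171.40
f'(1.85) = 7.18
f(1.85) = -2.59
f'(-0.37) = 2.87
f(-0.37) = -2.75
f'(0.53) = -2.55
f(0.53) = -3.34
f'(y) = 6.03*y^2 - 6.98*y - 0.54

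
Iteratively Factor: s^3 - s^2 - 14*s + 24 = (s - 2)*(s^2 + s - 12) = (s - 3)*(s - 2)*(s + 4)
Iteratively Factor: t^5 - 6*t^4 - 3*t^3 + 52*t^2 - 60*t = (t - 2)*(t^4 - 4*t^3 - 11*t^2 + 30*t) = (t - 5)*(t - 2)*(t^3 + t^2 - 6*t) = (t - 5)*(t - 2)^2*(t^2 + 3*t) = t*(t - 5)*(t - 2)^2*(t + 3)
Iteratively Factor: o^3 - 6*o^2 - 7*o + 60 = (o + 3)*(o^2 - 9*o + 20) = (o - 5)*(o + 3)*(o - 4)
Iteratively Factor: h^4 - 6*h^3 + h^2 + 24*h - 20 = (h - 5)*(h^3 - h^2 - 4*h + 4) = (h - 5)*(h - 1)*(h^2 - 4) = (h - 5)*(h - 1)*(h + 2)*(h - 2)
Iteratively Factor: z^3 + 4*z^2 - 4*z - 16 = (z + 4)*(z^2 - 4) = (z - 2)*(z + 4)*(z + 2)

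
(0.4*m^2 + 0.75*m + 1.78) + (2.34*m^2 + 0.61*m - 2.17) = 2.74*m^2 + 1.36*m - 0.39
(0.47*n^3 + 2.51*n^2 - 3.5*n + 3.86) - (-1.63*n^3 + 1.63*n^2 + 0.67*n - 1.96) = 2.1*n^3 + 0.88*n^2 - 4.17*n + 5.82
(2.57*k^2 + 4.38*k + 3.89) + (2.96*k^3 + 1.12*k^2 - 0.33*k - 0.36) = 2.96*k^3 + 3.69*k^2 + 4.05*k + 3.53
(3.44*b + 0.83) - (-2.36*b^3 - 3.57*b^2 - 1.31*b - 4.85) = 2.36*b^3 + 3.57*b^2 + 4.75*b + 5.68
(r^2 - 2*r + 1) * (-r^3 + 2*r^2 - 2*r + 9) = -r^5 + 4*r^4 - 7*r^3 + 15*r^2 - 20*r + 9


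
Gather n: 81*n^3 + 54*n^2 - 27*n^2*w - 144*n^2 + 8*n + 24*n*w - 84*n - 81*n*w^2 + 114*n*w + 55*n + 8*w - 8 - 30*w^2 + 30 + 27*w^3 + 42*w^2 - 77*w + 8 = 81*n^3 + n^2*(-27*w - 90) + n*(-81*w^2 + 138*w - 21) + 27*w^3 + 12*w^2 - 69*w + 30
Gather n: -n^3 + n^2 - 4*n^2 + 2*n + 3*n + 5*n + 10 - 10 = -n^3 - 3*n^2 + 10*n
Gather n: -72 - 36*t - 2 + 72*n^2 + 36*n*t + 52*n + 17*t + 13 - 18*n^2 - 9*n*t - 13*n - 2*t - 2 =54*n^2 + n*(27*t + 39) - 21*t - 63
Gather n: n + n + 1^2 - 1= 2*n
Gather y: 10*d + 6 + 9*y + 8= 10*d + 9*y + 14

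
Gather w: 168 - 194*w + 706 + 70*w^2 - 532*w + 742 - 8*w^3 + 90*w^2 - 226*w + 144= -8*w^3 + 160*w^2 - 952*w + 1760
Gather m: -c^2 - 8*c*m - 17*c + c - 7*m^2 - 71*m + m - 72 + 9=-c^2 - 16*c - 7*m^2 + m*(-8*c - 70) - 63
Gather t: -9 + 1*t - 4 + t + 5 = 2*t - 8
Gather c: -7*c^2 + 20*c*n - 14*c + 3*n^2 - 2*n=-7*c^2 + c*(20*n - 14) + 3*n^2 - 2*n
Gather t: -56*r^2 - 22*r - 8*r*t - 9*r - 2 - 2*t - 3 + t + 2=-56*r^2 - 31*r + t*(-8*r - 1) - 3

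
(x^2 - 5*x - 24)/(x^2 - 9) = (x - 8)/(x - 3)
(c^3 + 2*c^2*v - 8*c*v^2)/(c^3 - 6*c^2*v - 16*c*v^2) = (-c^2 - 2*c*v + 8*v^2)/(-c^2 + 6*c*v + 16*v^2)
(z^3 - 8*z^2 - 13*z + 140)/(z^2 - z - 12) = (-z^3 + 8*z^2 + 13*z - 140)/(-z^2 + z + 12)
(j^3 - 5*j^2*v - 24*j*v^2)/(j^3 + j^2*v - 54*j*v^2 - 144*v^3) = j/(j + 6*v)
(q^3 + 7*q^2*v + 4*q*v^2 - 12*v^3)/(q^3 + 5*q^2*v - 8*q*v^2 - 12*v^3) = (q^2 + q*v - 2*v^2)/(q^2 - q*v - 2*v^2)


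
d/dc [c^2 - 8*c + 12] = 2*c - 8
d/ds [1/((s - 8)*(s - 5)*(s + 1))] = (-(s - 8)*(s - 5) - (s - 8)*(s + 1) - (s - 5)*(s + 1))/((s - 8)^2*(s - 5)^2*(s + 1)^2)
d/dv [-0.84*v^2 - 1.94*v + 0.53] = -1.68*v - 1.94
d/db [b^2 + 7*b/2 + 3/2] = 2*b + 7/2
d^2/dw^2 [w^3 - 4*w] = 6*w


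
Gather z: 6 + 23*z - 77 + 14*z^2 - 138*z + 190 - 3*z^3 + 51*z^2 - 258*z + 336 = -3*z^3 + 65*z^2 - 373*z + 455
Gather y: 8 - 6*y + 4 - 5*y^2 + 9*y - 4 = -5*y^2 + 3*y + 8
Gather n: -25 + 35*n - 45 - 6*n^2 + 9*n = -6*n^2 + 44*n - 70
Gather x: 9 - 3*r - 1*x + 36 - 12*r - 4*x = -15*r - 5*x + 45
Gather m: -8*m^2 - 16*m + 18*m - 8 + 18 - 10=-8*m^2 + 2*m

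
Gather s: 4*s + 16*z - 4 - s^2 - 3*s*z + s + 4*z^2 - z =-s^2 + s*(5 - 3*z) + 4*z^2 + 15*z - 4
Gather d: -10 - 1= -11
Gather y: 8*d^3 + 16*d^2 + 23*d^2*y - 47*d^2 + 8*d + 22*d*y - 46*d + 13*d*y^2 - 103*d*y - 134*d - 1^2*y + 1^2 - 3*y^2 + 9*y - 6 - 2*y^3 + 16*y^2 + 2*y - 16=8*d^3 - 31*d^2 - 172*d - 2*y^3 + y^2*(13*d + 13) + y*(23*d^2 - 81*d + 10) - 21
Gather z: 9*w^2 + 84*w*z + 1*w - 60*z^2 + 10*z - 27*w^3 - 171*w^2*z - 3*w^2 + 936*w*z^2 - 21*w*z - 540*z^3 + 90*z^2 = -27*w^3 + 6*w^2 + w - 540*z^3 + z^2*(936*w + 30) + z*(-171*w^2 + 63*w + 10)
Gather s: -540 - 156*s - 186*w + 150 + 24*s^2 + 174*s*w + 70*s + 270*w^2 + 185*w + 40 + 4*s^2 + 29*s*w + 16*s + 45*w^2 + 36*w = 28*s^2 + s*(203*w - 70) + 315*w^2 + 35*w - 350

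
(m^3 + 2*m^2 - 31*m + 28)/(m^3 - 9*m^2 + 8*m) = (m^2 + 3*m - 28)/(m*(m - 8))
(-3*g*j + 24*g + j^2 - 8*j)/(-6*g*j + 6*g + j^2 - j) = (3*g*j - 24*g - j^2 + 8*j)/(6*g*j - 6*g - j^2 + j)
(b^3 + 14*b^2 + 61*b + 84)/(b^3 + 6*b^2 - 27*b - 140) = (b + 3)/(b - 5)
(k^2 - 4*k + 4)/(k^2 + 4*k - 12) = (k - 2)/(k + 6)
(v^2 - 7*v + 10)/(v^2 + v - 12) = (v^2 - 7*v + 10)/(v^2 + v - 12)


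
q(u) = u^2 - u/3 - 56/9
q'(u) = 2*u - 1/3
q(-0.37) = -5.96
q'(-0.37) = -1.07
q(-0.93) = -5.05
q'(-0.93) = -2.19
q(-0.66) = -5.57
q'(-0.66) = -1.65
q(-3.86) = 9.96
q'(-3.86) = -8.05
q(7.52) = 47.82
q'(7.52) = 14.71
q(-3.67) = 8.47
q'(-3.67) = -7.67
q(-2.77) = 2.37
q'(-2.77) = -5.87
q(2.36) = -1.44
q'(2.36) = 4.39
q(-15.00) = 223.78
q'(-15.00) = -30.33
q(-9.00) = 77.78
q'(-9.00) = -18.33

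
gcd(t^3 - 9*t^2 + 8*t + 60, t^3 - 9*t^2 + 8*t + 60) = t^3 - 9*t^2 + 8*t + 60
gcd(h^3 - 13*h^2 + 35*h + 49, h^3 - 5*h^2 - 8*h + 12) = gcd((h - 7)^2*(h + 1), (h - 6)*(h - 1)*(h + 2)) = 1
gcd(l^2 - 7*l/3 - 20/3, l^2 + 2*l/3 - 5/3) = l + 5/3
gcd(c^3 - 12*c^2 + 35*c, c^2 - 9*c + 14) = c - 7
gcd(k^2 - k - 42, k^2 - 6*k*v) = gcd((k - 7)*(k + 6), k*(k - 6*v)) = 1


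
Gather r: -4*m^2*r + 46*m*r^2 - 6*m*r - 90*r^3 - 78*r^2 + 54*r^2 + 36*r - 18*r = -90*r^3 + r^2*(46*m - 24) + r*(-4*m^2 - 6*m + 18)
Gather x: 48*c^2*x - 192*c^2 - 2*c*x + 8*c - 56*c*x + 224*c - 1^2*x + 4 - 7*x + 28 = -192*c^2 + 232*c + x*(48*c^2 - 58*c - 8) + 32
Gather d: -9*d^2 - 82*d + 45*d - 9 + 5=-9*d^2 - 37*d - 4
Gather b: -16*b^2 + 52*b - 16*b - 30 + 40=-16*b^2 + 36*b + 10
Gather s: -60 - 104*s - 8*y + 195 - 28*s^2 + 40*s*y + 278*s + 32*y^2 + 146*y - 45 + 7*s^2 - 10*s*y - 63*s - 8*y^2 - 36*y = -21*s^2 + s*(30*y + 111) + 24*y^2 + 102*y + 90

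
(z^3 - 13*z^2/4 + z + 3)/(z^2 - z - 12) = (-z^3 + 13*z^2/4 - z - 3)/(-z^2 + z + 12)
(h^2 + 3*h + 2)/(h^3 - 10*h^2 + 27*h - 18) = (h^2 + 3*h + 2)/(h^3 - 10*h^2 + 27*h - 18)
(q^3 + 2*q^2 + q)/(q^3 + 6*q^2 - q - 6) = q*(q + 1)/(q^2 + 5*q - 6)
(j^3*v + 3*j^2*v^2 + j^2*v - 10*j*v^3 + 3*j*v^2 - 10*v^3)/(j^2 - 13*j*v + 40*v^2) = v*(j^3 + 3*j^2*v + j^2 - 10*j*v^2 + 3*j*v - 10*v^2)/(j^2 - 13*j*v + 40*v^2)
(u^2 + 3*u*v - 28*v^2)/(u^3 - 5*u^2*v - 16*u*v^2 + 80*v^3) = (u + 7*v)/(u^2 - u*v - 20*v^2)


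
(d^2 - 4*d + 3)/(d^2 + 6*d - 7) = (d - 3)/(d + 7)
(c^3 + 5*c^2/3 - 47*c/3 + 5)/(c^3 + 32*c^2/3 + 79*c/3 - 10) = (c - 3)/(c + 6)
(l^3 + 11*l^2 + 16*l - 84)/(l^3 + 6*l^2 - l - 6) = (l^2 + 5*l - 14)/(l^2 - 1)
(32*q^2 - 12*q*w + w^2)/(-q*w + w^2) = (-32*q^2 + 12*q*w - w^2)/(w*(q - w))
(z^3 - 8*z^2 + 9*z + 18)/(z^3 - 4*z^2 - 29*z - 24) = (z^2 - 9*z + 18)/(z^2 - 5*z - 24)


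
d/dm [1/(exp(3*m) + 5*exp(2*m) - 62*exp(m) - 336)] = (-3*exp(2*m) - 10*exp(m) + 62)*exp(m)/(exp(3*m) + 5*exp(2*m) - 62*exp(m) - 336)^2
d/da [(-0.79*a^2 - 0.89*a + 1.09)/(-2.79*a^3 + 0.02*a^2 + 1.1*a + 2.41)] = (-2.2041*a^4 - 4.9662*a^3 + 8.2721*a^2 - 3.8514*a - 3.3439)/(7.7841*a^6 - 0.1116*a^5 - 6.1376*a^4 - 13.4038*a^3 + 1.3064*a^2 + 5.302*a + 5.8081)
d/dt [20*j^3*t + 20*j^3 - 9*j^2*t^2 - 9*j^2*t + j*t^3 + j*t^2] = j*(20*j^2 - 18*j*t - 9*j + 3*t^2 + 2*t)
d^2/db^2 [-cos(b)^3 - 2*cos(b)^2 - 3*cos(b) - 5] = 15*cos(b)/4 + 4*cos(2*b) + 9*cos(3*b)/4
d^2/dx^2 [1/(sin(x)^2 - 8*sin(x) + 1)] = 2*(-2*sin(x)^4 + 12*sin(x)^3 - 27*sin(x)^2 - 28*sin(x) + 63)/(sin(x)^2 - 8*sin(x) + 1)^3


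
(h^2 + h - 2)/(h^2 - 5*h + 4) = (h + 2)/(h - 4)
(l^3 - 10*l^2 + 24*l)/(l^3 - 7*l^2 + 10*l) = (l^2 - 10*l + 24)/(l^2 - 7*l + 10)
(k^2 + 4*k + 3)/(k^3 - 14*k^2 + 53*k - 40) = (k^2 + 4*k + 3)/(k^3 - 14*k^2 + 53*k - 40)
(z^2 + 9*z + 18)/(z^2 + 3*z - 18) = (z + 3)/(z - 3)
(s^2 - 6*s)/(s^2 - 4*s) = (s - 6)/(s - 4)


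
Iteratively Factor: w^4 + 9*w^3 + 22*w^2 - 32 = (w - 1)*(w^3 + 10*w^2 + 32*w + 32) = (w - 1)*(w + 4)*(w^2 + 6*w + 8) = (w - 1)*(w + 2)*(w + 4)*(w + 4)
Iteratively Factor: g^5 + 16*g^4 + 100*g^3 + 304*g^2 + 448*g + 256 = (g + 4)*(g^4 + 12*g^3 + 52*g^2 + 96*g + 64) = (g + 4)^2*(g^3 + 8*g^2 + 20*g + 16) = (g + 2)*(g + 4)^2*(g^2 + 6*g + 8) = (g + 2)*(g + 4)^3*(g + 2)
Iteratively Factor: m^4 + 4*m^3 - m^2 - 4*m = (m - 1)*(m^3 + 5*m^2 + 4*m) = (m - 1)*(m + 1)*(m^2 + 4*m) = m*(m - 1)*(m + 1)*(m + 4)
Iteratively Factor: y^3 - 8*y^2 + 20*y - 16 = (y - 2)*(y^2 - 6*y + 8) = (y - 2)^2*(y - 4)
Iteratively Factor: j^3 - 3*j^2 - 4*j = (j - 4)*(j^2 + j) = j*(j - 4)*(j + 1)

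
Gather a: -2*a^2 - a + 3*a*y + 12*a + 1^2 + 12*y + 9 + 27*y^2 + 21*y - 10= -2*a^2 + a*(3*y + 11) + 27*y^2 + 33*y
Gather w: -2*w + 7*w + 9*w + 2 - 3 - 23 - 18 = 14*w - 42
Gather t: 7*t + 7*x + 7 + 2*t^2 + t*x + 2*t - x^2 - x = 2*t^2 + t*(x + 9) - x^2 + 6*x + 7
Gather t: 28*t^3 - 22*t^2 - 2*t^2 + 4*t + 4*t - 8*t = 28*t^3 - 24*t^2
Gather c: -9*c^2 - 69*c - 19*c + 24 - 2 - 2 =-9*c^2 - 88*c + 20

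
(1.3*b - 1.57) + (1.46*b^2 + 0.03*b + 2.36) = 1.46*b^2 + 1.33*b + 0.79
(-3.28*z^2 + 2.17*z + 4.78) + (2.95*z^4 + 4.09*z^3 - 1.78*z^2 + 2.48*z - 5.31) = 2.95*z^4 + 4.09*z^3 - 5.06*z^2 + 4.65*z - 0.529999999999999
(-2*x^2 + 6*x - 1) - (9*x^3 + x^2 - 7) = -9*x^3 - 3*x^2 + 6*x + 6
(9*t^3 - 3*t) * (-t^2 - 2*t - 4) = -9*t^5 - 18*t^4 - 33*t^3 + 6*t^2 + 12*t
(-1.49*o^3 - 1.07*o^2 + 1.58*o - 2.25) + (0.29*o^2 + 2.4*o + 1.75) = -1.49*o^3 - 0.78*o^2 + 3.98*o - 0.5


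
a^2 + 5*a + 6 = (a + 2)*(a + 3)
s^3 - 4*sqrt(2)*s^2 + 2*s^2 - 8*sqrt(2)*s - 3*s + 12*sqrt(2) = (s - 1)*(s + 3)*(s - 4*sqrt(2))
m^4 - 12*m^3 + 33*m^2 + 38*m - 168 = (m - 7)*(m - 4)*(m - 3)*(m + 2)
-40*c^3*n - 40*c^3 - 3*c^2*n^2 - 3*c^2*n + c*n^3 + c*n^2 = (-8*c + n)*(5*c + n)*(c*n + c)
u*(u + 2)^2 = u^3 + 4*u^2 + 4*u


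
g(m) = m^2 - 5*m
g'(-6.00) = -17.00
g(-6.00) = 66.00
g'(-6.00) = -17.00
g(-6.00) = 66.00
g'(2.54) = 0.08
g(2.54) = -6.25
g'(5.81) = 6.62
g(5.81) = 4.71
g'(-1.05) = -7.10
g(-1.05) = 6.35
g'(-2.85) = -10.70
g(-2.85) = 22.37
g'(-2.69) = -10.38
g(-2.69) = 20.69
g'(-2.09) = -9.18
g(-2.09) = 14.82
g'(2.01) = -0.98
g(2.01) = -6.01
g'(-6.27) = -17.54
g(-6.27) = 70.66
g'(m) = 2*m - 5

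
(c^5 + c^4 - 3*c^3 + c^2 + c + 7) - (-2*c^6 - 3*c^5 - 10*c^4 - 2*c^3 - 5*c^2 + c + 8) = 2*c^6 + 4*c^5 + 11*c^4 - c^3 + 6*c^2 - 1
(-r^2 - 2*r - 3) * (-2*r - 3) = 2*r^3 + 7*r^2 + 12*r + 9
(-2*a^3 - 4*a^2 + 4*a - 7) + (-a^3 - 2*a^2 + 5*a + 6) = -3*a^3 - 6*a^2 + 9*a - 1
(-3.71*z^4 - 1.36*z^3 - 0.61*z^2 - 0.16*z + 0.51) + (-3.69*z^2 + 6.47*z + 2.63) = -3.71*z^4 - 1.36*z^3 - 4.3*z^2 + 6.31*z + 3.14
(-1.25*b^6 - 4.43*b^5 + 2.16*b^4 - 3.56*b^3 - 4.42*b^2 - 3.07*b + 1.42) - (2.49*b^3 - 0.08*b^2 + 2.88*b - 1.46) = -1.25*b^6 - 4.43*b^5 + 2.16*b^4 - 6.05*b^3 - 4.34*b^2 - 5.95*b + 2.88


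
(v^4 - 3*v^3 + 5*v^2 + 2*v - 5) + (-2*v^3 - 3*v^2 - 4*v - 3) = v^4 - 5*v^3 + 2*v^2 - 2*v - 8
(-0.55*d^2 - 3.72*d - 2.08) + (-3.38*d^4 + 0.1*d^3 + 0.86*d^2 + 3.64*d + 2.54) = -3.38*d^4 + 0.1*d^3 + 0.31*d^2 - 0.0800000000000001*d + 0.46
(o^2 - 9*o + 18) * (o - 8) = o^3 - 17*o^2 + 90*o - 144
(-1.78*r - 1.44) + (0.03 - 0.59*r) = -2.37*r - 1.41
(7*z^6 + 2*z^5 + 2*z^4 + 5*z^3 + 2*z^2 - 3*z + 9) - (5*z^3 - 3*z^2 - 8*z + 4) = 7*z^6 + 2*z^5 + 2*z^4 + 5*z^2 + 5*z + 5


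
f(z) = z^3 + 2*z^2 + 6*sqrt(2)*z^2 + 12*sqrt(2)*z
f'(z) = 3*z^2 + 4*z + 12*sqrt(2)*z + 12*sqrt(2)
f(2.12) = 92.63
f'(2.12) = 74.91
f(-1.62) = -4.23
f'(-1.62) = -9.13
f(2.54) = 127.14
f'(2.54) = 89.59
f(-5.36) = 56.29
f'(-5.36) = -9.24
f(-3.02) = 16.84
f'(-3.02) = -19.00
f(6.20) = 746.60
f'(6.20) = 262.31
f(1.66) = 61.64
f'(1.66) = 60.05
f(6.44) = 811.24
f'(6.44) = 276.44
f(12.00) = 3441.53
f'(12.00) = 700.62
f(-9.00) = -32.43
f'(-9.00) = 71.24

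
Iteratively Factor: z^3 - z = (z + 1)*(z^2 - z) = (z - 1)*(z + 1)*(z)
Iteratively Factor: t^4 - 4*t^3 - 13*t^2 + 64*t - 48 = (t - 3)*(t^3 - t^2 - 16*t + 16) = (t - 3)*(t - 1)*(t^2 - 16) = (t - 4)*(t - 3)*(t - 1)*(t + 4)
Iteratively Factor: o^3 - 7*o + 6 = (o + 3)*(o^2 - 3*o + 2) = (o - 1)*(o + 3)*(o - 2)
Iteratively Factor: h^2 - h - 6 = (h - 3)*(h + 2)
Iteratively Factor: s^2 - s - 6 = (s - 3)*(s + 2)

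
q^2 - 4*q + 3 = (q - 3)*(q - 1)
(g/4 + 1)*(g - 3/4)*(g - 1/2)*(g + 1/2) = g^4/4 + 13*g^3/16 - 13*g^2/16 - 13*g/64 + 3/16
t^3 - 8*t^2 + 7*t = t*(t - 7)*(t - 1)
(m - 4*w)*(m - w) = m^2 - 5*m*w + 4*w^2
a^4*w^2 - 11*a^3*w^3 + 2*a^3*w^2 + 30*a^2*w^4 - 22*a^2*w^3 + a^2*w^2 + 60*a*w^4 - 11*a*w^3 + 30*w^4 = (a - 6*w)*(a - 5*w)*(a*w + w)^2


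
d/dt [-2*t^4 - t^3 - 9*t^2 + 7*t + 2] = -8*t^3 - 3*t^2 - 18*t + 7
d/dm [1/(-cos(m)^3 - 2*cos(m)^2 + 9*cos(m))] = (-3*cos(m)^2 - 4*cos(m) + 9)*sin(m)/((cos(m)^2 + 2*cos(m) - 9)^2*cos(m)^2)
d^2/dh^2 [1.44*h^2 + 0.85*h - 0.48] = 2.88000000000000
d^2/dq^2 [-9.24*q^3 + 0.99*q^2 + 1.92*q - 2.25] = 1.98 - 55.44*q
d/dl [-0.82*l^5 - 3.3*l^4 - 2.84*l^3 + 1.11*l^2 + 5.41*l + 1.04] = -4.1*l^4 - 13.2*l^3 - 8.52*l^2 + 2.22*l + 5.41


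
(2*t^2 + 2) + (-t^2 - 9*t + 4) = t^2 - 9*t + 6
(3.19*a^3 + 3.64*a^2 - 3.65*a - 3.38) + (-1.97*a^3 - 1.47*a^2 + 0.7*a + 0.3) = 1.22*a^3 + 2.17*a^2 - 2.95*a - 3.08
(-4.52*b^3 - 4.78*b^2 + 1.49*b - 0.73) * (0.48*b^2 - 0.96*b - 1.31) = -2.1696*b^5 + 2.0448*b^4 + 11.2252*b^3 + 4.481*b^2 - 1.2511*b + 0.9563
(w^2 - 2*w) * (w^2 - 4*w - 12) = w^4 - 6*w^3 - 4*w^2 + 24*w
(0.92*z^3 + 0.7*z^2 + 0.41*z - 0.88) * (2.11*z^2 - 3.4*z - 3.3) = 1.9412*z^5 - 1.651*z^4 - 4.5509*z^3 - 5.5608*z^2 + 1.639*z + 2.904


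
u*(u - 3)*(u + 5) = u^3 + 2*u^2 - 15*u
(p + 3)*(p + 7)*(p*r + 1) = p^3*r + 10*p^2*r + p^2 + 21*p*r + 10*p + 21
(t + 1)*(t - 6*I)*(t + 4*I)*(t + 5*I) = t^4 + t^3 + 3*I*t^3 + 34*t^2 + 3*I*t^2 + 34*t + 120*I*t + 120*I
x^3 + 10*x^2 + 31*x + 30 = (x + 2)*(x + 3)*(x + 5)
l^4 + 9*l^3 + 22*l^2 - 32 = (l - 1)*(l + 2)*(l + 4)^2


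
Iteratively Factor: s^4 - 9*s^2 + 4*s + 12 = (s - 2)*(s^3 + 2*s^2 - 5*s - 6) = (s - 2)*(s + 3)*(s^2 - s - 2) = (s - 2)*(s + 1)*(s + 3)*(s - 2)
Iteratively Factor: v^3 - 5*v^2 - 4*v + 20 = (v - 2)*(v^2 - 3*v - 10) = (v - 2)*(v + 2)*(v - 5)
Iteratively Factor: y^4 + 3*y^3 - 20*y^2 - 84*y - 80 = (y - 5)*(y^3 + 8*y^2 + 20*y + 16) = (y - 5)*(y + 2)*(y^2 + 6*y + 8) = (y - 5)*(y + 2)^2*(y + 4)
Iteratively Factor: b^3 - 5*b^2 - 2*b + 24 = (b - 3)*(b^2 - 2*b - 8) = (b - 3)*(b + 2)*(b - 4)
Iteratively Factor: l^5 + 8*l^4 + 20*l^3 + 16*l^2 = (l)*(l^4 + 8*l^3 + 20*l^2 + 16*l) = l*(l + 4)*(l^3 + 4*l^2 + 4*l) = l*(l + 2)*(l + 4)*(l^2 + 2*l) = l^2*(l + 2)*(l + 4)*(l + 2)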